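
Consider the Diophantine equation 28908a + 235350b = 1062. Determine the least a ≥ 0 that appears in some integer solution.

gcd(235350, 28908) = 18.
18 divides 1062, so solutions exist.
By Bézout, 28908*(-2304) + 235350*(283) = 18.
Scale by 1062/18 = 59: (a₀, b₀) = (-135936, 16697).
General solution: a = -135936 + 13075t, b = 16697 - 1606t for integer t.
a ≥ 0: smallest is -135936 mod 13075 = 7889 (at t = 11), with b = -969.

7889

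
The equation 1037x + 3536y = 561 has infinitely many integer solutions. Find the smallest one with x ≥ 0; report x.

21

gcd(3536, 1037):
  3536 = 3*1037 + 425
  1037 = 2*425 + 187
  425 = 2*187 + 51
  187 = 3*51 + 34
  51 = 1*34 + 17
  34 = 2*17
so gcd(3536, 1037) = 17.
17 divides 561, so solutions exist.
Back-substitute for Bézout coefficients:
  17 = 51 - 1*34
  ... = 1037*(-75) + 3536*(22)
Scale by 561/17 = 33: (x₀, y₀) = (-2475, 726).
General solution: x = -2475 + 208t, y = 726 - 61t for integer t.
x ≥ 0: smallest is -2475 mod 208 = 21 (at t = 12), with y = -6.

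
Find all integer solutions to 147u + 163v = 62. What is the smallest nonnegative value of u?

98

gcd(163, 147):
  163 = 1*147 + 16
  147 = 9*16 + 3
  16 = 5*3 + 1
  3 = 3*1
so gcd(163, 147) = 1.
1 divides 62, so solutions exist.
Back-substitute for Bézout coefficients:
  1 = 16 - 5*3
  ... = 147*(-51) + 163*(46)
Scale by 62/1 = 62: (u₀, v₀) = (-3162, 2852).
General solution: u = -3162 + 163t, v = 2852 - 147t for integer t.
u ≥ 0: smallest is -3162 mod 163 = 98 (at t = 20), with v = -88.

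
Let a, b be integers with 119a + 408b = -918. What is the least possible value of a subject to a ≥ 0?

gcd(408, 119):
  408 = 3×119 + 51
  119 = 2×51 + 17
  51 = 3×17
so gcd(408, 119) = 17.
17 divides -918, so solutions exist.
Back-substitute for Bézout coefficients:
  17 = 119 - 2×51
  ... = 119×(7) + 408×(-2)
Scale by -918/17 = -54: (a₀, b₀) = (-378, 108).
General solution: a = -378 + 24t, b = 108 - 7t for integer t.
a ≥ 0: smallest is -378 mod 24 = 6 (at t = 16), with b = -4.

6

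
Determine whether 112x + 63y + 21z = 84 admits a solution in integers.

gcd(112, 63) = 7  (112 = 1*63 + 49, 63 = 1*49 + 14, 49 = 3*14 + 7, 14 = 2*7).
gcd(7, 21) = 7.
7 divides 84, so integer solutions exist.

yes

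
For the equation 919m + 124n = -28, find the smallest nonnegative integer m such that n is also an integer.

104

gcd(919, 124) = 1  (919 = 7·124 + 51, 124 = 2·51 + 22, 51 = 2·22 + 7, 22 = 3·7 + 1, 7 = 7·1).
1 divides -28, so solutions exist.
Back-substituting, 919·(-17) + 124·(126) = 1.
Scale by -28/1 = -28: (m₀, n₀) = (476, -3528).
General solution: m = 476 + 124t, n = -3528 - 919t for integer t.
m ≥ 0: smallest is 476 mod 124 = 104 (at t = -3), with n = -771.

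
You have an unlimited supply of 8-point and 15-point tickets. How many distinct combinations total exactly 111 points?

Need nonnegative integers with 8j + 15k = 111.
gcd(8, 15) = 1, and 8·(2) + 15·(-1) = 1.
So (j₀, k₀) = (222, -111); general j = 222 + 15t, k = -111 - 8t.
j ≥ 0 ⇒ t ≥ -14; k ≥ 0 ⇒ t ≤ -14. That's 1 value of t.

1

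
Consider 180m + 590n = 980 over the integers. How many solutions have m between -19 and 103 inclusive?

gcd(590, 180) = 10.
By Bézout, 180*(23) + 590*(-7) = 10.
Particular solution: (12, -2).
General solution: m = 12 + 59t, n = -2 - 18t for integer t.
-19 ≤ 12 + 59t ≤ 103 gives t ∈ [0, 1], which is 2 values.

2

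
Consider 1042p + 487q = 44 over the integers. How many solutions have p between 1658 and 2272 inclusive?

1

gcd(1042, 487) = 1.
By Bézout, 1042*(-222) + 487*(475) = 1.
Particular solution: (459, -982).
General solution: p = 459 + 487t, q = -982 - 1042t for integer t.
1658 ≤ 459 + 487t ≤ 2272 gives t ∈ [3, 3], which is 1 value.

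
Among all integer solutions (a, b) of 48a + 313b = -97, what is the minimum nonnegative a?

gcd(313, 48):
  313 = 6*48 + 25
  48 = 1*25 + 23
  25 = 1*23 + 2
  23 = 11*2 + 1
  2 = 2*1
so gcd(313, 48) = 1.
1 divides -97, so solutions exist.
Back-substitute for Bézout coefficients:
  1 = 23 - 11*2
  ... = 48*(150) + 313*(-23)
Scale by -97/1 = -97: (a₀, b₀) = (-14550, 2231).
General solution: a = -14550 + 313t, b = 2231 - 48t for integer t.
a ≥ 0: smallest is -14550 mod 313 = 161 (at t = 47), with b = -25.

161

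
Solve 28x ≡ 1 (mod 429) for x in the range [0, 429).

gcd(429, 28):
  429 = 15×28 + 9
  28 = 3×9 + 1
  9 = 9×1
so gcd(429, 28) = 1.
Back-substitute for Bézout coefficients:
  1 = 28 - 3×9
  ... = 28×(46) + 429×(-3)
So 28×46 ≡ 1 (mod 429), and 46 mod 429 = 46.

46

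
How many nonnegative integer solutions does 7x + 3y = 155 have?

gcd(7, 3) = 1.
By Bézout, 7·(1) + 3·(-2) = 1.
One solution: (2, 47).
General: x = 2 + 3t, y = 47 - 7t.
x ≥ 0 ⇒ t ≥ 0; y ≥ 0 ⇒ t ≤ 6. So t ∈ [0, 6]: 7 solutions.

7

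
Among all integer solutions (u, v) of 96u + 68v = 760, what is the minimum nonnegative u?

gcd(96, 68) = 4  (96 = 1×68 + 28, 68 = 2×28 + 12, 28 = 2×12 + 4, 12 = 3×4).
4 divides 760, so solutions exist.
Back-substituting, 96×(5) + 68×(-7) = 4.
Scale by 760/4 = 190: (u₀, v₀) = (950, -1330).
General solution: u = 950 + 17t, v = -1330 - 24t for integer t.
u ≥ 0: smallest is 950 mod 17 = 15 (at t = -55), with v = -10.

15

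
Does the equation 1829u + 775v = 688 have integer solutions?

gcd(1829, 775) = 31.
31 does not divide 688 (remainder 6), so no integer solutions.

no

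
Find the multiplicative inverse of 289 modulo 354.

49

gcd(354, 289) = 1.
By Bézout, 289·(49) + 354·(-40) = 1.
So 289·49 ≡ 1 (mod 354), and 49 mod 354 = 49.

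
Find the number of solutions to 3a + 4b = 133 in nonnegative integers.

gcd(4, 3) = 1.
By Bézout, 3×(-1) + 4×(1) = 1.
One solution: (3, 31).
General: a = 3 + 4t, b = 31 - 3t.
a ≥ 0 ⇒ t ≥ 0; b ≥ 0 ⇒ t ≤ 10. So t ∈ [0, 10]: 11 solutions.

11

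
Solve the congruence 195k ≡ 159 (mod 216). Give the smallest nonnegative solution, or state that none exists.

gcd(216, 195) = 3.
3 divides 159, so solutions exist.
By Bézout, 195*(-31) + 216*(28) = 3.
So 195*(-31) ≡ 3 (mod 216); multiply by 53: k ≡ -1643 (mod 72).
Smallest nonnegative: k = -1643 mod 72 = 13.

13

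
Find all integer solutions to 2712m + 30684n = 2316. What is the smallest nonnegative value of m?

2275

gcd(30684, 2712):
  30684 = 11*2712 + 852
  2712 = 3*852 + 156
  852 = 5*156 + 72
  156 = 2*72 + 12
  72 = 6*12
so gcd(30684, 2712) = 12.
12 divides 2316, so solutions exist.
Back-substitute for Bézout coefficients:
  12 = 156 - 2*72
  ... = 2712*(396) + 30684*(-35)
Scale by 2316/12 = 193: (m₀, n₀) = (76428, -6755).
General solution: m = 76428 + 2557t, n = -6755 - 226t for integer t.
m ≥ 0: smallest is 76428 mod 2557 = 2275 (at t = -29), with n = -201.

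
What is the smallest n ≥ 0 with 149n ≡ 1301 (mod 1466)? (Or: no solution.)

481

gcd(1466, 149) = 1.
1 divides 1301, so solutions exist.
By Bézout, 149*(-305) + 1466*(31) = 1.
So 149*(-305) ≡ 1 (mod 1466); multiply by 1301: n ≡ -396805 (mod 1466).
Smallest nonnegative: n = -396805 mod 1466 = 481.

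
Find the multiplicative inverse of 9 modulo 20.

gcd(20, 9) = 1.
By Bézout, 9×(9) + 20×(-4) = 1.
So 9×9 ≡ 1 (mod 20), and 9 mod 20 = 9.

9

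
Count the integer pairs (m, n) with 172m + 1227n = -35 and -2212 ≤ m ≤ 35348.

gcd(1227, 172) = 1  (1227 = 7·172 + 23, 172 = 7·23 + 11, 23 = 2·11 + 1, 11 = 11·1).
Back-substituting, 172·(-107) + 1227·(15) = 1.
Scale by -35: particular solution (3745, -525); reduce m mod 1227: (64, -9).
General solution: m = 64 + 1227t, n = -9 - 172t for integer t.
-2212 ≤ 64 + 1227t ≤ 35348 gives t ∈ [-1, 28], which is 30 values.

30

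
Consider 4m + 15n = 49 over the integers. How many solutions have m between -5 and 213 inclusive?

gcd(15, 4) = 1  (15 = 3*4 + 3, 4 = 1*3 + 1, 3 = 3*1).
Back-substituting, 4*(4) + 15*(-1) = 1.
Scale by 49: particular solution (196, -49); reduce m mod 15: (1, 3).
General solution: m = 1 + 15t, n = 3 - 4t for integer t.
-5 ≤ 1 + 15t ≤ 213 gives t ∈ [0, 14], which is 15 values.

15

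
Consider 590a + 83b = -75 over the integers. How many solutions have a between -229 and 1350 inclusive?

gcd(590, 83):
  590 = 7*83 + 9
  83 = 9*9 + 2
  9 = 4*2 + 1
  2 = 2*1
so gcd(590, 83) = 1.
Back-substitute for Bézout coefficients:
  1 = 9 - 4*2
  ... = 590*(37) + 83*(-263)
Scale by -75: particular solution (-2775, 19725); reduce a mod 83: (47, -335).
General solution: a = 47 + 83t, b = -335 - 590t for integer t.
-229 ≤ 47 + 83t ≤ 1350 gives t ∈ [-3, 15], which is 19 values.

19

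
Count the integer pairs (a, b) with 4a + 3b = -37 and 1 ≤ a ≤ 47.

gcd(4, 3):
  4 = 1×3 + 1
  3 = 3×1
so gcd(4, 3) = 1.
Back-substitute for Bézout coefficients:
  1 = 4 - 1×3
  ... = 4×(1) + 3×(-1)
Scale by -37: particular solution (-37, 37); reduce a mod 3: (2, -15).
General solution: a = 2 + 3t, b = -15 - 4t for integer t.
1 ≤ 2 + 3t ≤ 47 gives t ∈ [0, 15], which is 16 values.

16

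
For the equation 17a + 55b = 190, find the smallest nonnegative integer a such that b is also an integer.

50

gcd(55, 17):
  55 = 3·17 + 4
  17 = 4·4 + 1
  4 = 4·1
so gcd(55, 17) = 1.
1 divides 190, so solutions exist.
Back-substitute for Bézout coefficients:
  1 = 17 - 4·4
  ... = 17·(13) + 55·(-4)
Scale by 190/1 = 190: (a₀, b₀) = (2470, -760).
General solution: a = 2470 + 55t, b = -760 - 17t for integer t.
a ≥ 0: smallest is 2470 mod 55 = 50 (at t = -44), with b = -12.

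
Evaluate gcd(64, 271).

gcd(271, 64):
  271 = 4×64 + 15
  64 = 4×15 + 4
  15 = 3×4 + 3
  4 = 1×3 + 1
  3 = 3×1
so gcd(271, 64) = 1.

1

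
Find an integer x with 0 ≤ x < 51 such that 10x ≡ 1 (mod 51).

gcd(51, 10) = 1  (51 = 5×10 + 1, 10 = 10×1).
Back-substituting, 10×(-5) + 51×(1) = 1.
So 10×-5 ≡ 1 (mod 51), and -5 mod 51 = 46.

46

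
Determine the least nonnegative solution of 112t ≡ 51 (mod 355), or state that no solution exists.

gcd(355, 112) = 1.
1 divides 51, so solutions exist.
By Bézout, 112·(168) + 355·(-53) = 1.
So 112·(168) ≡ 1 (mod 355); multiply by 51: t ≡ 8568 (mod 355).
Smallest nonnegative: t = 8568 mod 355 = 48.

48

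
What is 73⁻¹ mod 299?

gcd(299, 73):
  299 = 4*73 + 7
  73 = 10*7 + 3
  7 = 2*3 + 1
  3 = 3*1
so gcd(299, 73) = 1.
Back-substitute for Bézout coefficients:
  1 = 7 - 2*3
  ... = 73*(-86) + 299*(21)
So 73*-86 ≡ 1 (mod 299), and -86 mod 299 = 213.

213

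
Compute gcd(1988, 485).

1

gcd(1988, 485) = 1  (1988 = 4·485 + 48, 485 = 10·48 + 5, 48 = 9·5 + 3, 5 = 1·3 + 2, 3 = 1·2 + 1, 2 = 2·1).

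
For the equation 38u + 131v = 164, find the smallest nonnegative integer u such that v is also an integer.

gcd(131, 38):
  131 = 3*38 + 17
  38 = 2*17 + 4
  17 = 4*4 + 1
  4 = 4*1
so gcd(131, 38) = 1.
1 divides 164, so solutions exist.
Back-substitute for Bézout coefficients:
  1 = 17 - 4*4
  ... = 38*(-31) + 131*(9)
Scale by 164/1 = 164: (u₀, v₀) = (-5084, 1476).
General solution: u = -5084 + 131t, v = 1476 - 38t for integer t.
u ≥ 0: smallest is -5084 mod 131 = 25 (at t = 39), with v = -6.

25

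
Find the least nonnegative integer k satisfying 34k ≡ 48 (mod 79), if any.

20

gcd(79, 34) = 1.
1 divides 48, so solutions exist.
By Bézout, 34*(7) + 79*(-3) = 1.
So 34*(7) ≡ 1 (mod 79); multiply by 48: k ≡ 336 (mod 79).
Smallest nonnegative: k = 336 mod 79 = 20.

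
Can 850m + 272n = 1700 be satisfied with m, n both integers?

yes

gcd(850, 272) = 34  (850 = 3·272 + 34, 272 = 8·34).
34 divides 1700, so integer solutions exist.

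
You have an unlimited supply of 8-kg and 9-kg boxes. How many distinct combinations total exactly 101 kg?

1

Need nonnegative integers with 8j + 9k = 101.
gcd(8, 9) = 1, and 8·(-1) + 9·(1) = 1.
So (j₀, k₀) = (-101, 101); general j = -101 + 9t, k = 101 - 8t.
j ≥ 0 ⇒ t ≥ 12; k ≥ 0 ⇒ t ≤ 12. That's 1 value of t.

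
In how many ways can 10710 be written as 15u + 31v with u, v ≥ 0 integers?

gcd(31, 15):
  31 = 2×15 + 1
  15 = 15×1
so gcd(31, 15) = 1.
Back-substitute for Bézout coefficients:
  1 = 31 - 2×15
  ... = 15×(-2) + 31×(1)
Scale by 10710: one solution is (-21420, 10710). Reduce u mod 31: (1, 345).
General: u = 1 + 31t, v = 345 - 15t.
u ≥ 0 ⇒ t ≥ 0; v ≥ 0 ⇒ t ≤ 23. So t ∈ [0, 23]: 24 solutions.

24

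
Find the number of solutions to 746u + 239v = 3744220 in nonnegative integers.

21

gcd(746, 239) = 1  (746 = 3×239 + 29, 239 = 8×29 + 7, 29 = 4×7 + 1, 7 = 7×1).
Back-substituting, 746×(33) + 239×(-103) = 1.
Scale by 3744220: one solution is (123559260, -385654660). Reduce u mod 239: (84, 15404).
General: u = 84 + 239t, v = 15404 - 746t.
u ≥ 0 ⇒ t ≥ 0; v ≥ 0 ⇒ t ≤ 20. So t ∈ [0, 20]: 21 solutions.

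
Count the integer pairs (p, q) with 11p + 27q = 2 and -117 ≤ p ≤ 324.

16

gcd(27, 11) = 1  (27 = 2·11 + 5, 11 = 2·5 + 1, 5 = 5·1).
Back-substituting, 11·(5) + 27·(-2) = 1.
Scale by 2: particular solution (10, -4); reduce p mod 27: (10, -4).
General solution: p = 10 + 27t, q = -4 - 11t for integer t.
-117 ≤ 10 + 27t ≤ 324 gives t ∈ [-4, 11], which is 16 values.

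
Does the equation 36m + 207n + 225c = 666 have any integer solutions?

gcd(207, 36) = 9.
gcd(9, 225) = 9.
9 divides 666, so integer solutions exist.

yes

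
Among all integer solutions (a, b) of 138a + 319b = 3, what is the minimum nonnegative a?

gcd(319, 138):
  319 = 2·138 + 43
  138 = 3·43 + 9
  43 = 4·9 + 7
  9 = 1·7 + 2
  7 = 3·2 + 1
  2 = 2·1
so gcd(319, 138) = 1.
1 divides 3, so solutions exist.
Back-substitute for Bézout coefficients:
  1 = 7 - 3·2
  ... = 138·(-141) + 319·(61)
Scale by 3/1 = 3: (a₀, b₀) = (-423, 183).
General solution: a = -423 + 319t, b = 183 - 138t for integer t.
a ≥ 0: smallest is -423 mod 319 = 215 (at t = 2), with b = -93.

215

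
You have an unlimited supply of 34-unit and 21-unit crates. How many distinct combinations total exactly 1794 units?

Need nonnegative integers with 34j + 21k = 1794.
gcd(34, 21) = 1, and 34·(-8) + 21·(13) = 1.
So (j₀, k₀) = (-14352, 23322); general j = -14352 + 21t, k = 23322 - 34t.
j ≥ 0 ⇒ t ≥ 684; k ≥ 0 ⇒ t ≤ 685. That's 2 values of t.

2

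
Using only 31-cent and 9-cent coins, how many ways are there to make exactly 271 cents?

1

Need nonnegative integers with 31j + 9k = 271.
gcd(31, 9) = 1, and 31·(-2) + 9·(7) = 1.
So (j₀, k₀) = (-542, 1897); general j = -542 + 9t, k = 1897 - 31t.
j ≥ 0 ⇒ t ≥ 61; k ≥ 0 ⇒ t ≤ 61. That's 1 value of t.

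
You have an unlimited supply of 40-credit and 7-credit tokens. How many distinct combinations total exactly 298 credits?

1

Need nonnegative integers with 40j + 7k = 298.
gcd(40, 7) = 1, and 40·(3) + 7·(-17) = 1.
So (j₀, k₀) = (894, -5066); general j = 894 + 7t, k = -5066 - 40t.
j ≥ 0 ⇒ t ≥ -127; k ≥ 0 ⇒ t ≤ -127. That's 1 value of t.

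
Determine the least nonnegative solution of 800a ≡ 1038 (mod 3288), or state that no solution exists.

no solution

gcd(3288, 800):
  3288 = 4*800 + 88
  800 = 9*88 + 8
  88 = 11*8
so gcd(3288, 800) = 8.
8 does not divide 1038, so the congruence has no solution.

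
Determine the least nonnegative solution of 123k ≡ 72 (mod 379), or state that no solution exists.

130

gcd(379, 123) = 1  (379 = 3×123 + 10, 123 = 12×10 + 3, 10 = 3×3 + 1, 3 = 3×1).
1 divides 72, so solutions exist.
Back-substituting, 123×(-114) + 379×(37) = 1.
So 123×(-114) ≡ 1 (mod 379); multiply by 72: k ≡ -8208 (mod 379).
Smallest nonnegative: k = -8208 mod 379 = 130.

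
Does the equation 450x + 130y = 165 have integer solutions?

gcd(450, 130) = 10  (450 = 3×130 + 60, 130 = 2×60 + 10, 60 = 6×10).
10 does not divide 165 (remainder 5), so no integer solutions.

no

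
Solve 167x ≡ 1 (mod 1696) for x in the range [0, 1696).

1239

gcd(1696, 167) = 1  (1696 = 10*167 + 26, 167 = 6*26 + 11, 26 = 2*11 + 4, 11 = 2*4 + 3, 4 = 1*3 + 1, 3 = 3*1).
Back-substituting, 167*(-457) + 1696*(45) = 1.
So 167*-457 ≡ 1 (mod 1696), and -457 mod 1696 = 1239.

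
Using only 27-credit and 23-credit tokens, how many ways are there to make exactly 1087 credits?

2

Need nonnegative integers with 27j + 23k = 1087.
gcd(27, 23) = 1, and 27·(6) + 23·(-7) = 1.
So (j₀, k₀) = (6522, -7609); general j = 6522 + 23t, k = -7609 - 27t.
j ≥ 0 ⇒ t ≥ -283; k ≥ 0 ⇒ t ≤ -282. That's 2 values of t.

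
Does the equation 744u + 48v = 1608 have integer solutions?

yes

gcd(744, 48) = 24  (744 = 15×48 + 24, 48 = 2×24).
24 divides 1608, so integer solutions exist.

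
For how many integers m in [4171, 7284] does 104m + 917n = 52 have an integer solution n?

gcd(917, 104) = 1  (917 = 8×104 + 85, 104 = 1×85 + 19, 85 = 4×19 + 9, 19 = 2×9 + 1, 9 = 9×1).
Back-substituting, 104×(97) + 917×(-11) = 1.
Scale by 52: particular solution (5044, -572); reduce m mod 917: (459, -52).
General solution: m = 459 + 917t, n = -52 - 104t for integer t.
4171 ≤ 459 + 917t ≤ 7284 gives t ∈ [5, 7], which is 3 values.

3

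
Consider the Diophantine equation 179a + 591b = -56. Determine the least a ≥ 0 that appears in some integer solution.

gcd(591, 179):
  591 = 3*179 + 54
  179 = 3*54 + 17
  54 = 3*17 + 3
  17 = 5*3 + 2
  3 = 1*2 + 1
  2 = 2*1
so gcd(591, 179) = 1.
1 divides -56, so solutions exist.
Back-substitute for Bézout coefficients:
  1 = 3 - 1*2
  ... = 179*(-208) + 591*(63)
Scale by -56/1 = -56: (a₀, b₀) = (11648, -3528).
General solution: a = 11648 + 591t, b = -3528 - 179t for integer t.
a ≥ 0: smallest is 11648 mod 591 = 419 (at t = -19), with b = -127.

419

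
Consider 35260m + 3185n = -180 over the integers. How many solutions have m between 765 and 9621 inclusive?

14

gcd(35260, 3185) = 5.
By Bézout, 35260*(-184) + 3185*(2037) = 5.
Particular solution: (254, -2812).
General solution: m = 254 + 637t, n = -2812 - 7052t for integer t.
765 ≤ 254 + 637t ≤ 9621 gives t ∈ [1, 14], which is 14 values.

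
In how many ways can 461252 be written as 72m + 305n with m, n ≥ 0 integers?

21

gcd(305, 72) = 1.
By Bézout, 72×(-72) + 305×(17) = 1.
One solution: (86, 1492).
General: m = 86 + 305t, n = 1492 - 72t.
m ≥ 0 ⇒ t ≥ 0; n ≥ 0 ⇒ t ≤ 20. So t ∈ [0, 20]: 21 solutions.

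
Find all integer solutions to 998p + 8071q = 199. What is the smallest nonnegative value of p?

7125

gcd(8071, 998):
  8071 = 8·998 + 87
  998 = 11·87 + 41
  87 = 2·41 + 5
  41 = 8·5 + 1
  5 = 5·1
so gcd(8071, 998) = 1.
1 divides 199, so solutions exist.
Back-substitute for Bézout coefficients:
  1 = 41 - 8·5
  ... = 998·(1577) + 8071·(-195)
Scale by 199/1 = 199: (p₀, q₀) = (313823, -38805).
General solution: p = 313823 + 8071t, q = -38805 - 998t for integer t.
p ≥ 0: smallest is 313823 mod 8071 = 7125 (at t = -38), with q = -881.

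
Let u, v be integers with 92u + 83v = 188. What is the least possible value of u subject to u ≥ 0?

gcd(92, 83):
  92 = 1×83 + 9
  83 = 9×9 + 2
  9 = 4×2 + 1
  2 = 2×1
so gcd(92, 83) = 1.
1 divides 188, so solutions exist.
Back-substitute for Bézout coefficients:
  1 = 9 - 4×2
  ... = 92×(37) + 83×(-41)
Scale by 188/1 = 188: (u₀, v₀) = (6956, -7708).
General solution: u = 6956 + 83t, v = -7708 - 92t for integer t.
u ≥ 0: smallest is 6956 mod 83 = 67 (at t = -83), with v = -72.

67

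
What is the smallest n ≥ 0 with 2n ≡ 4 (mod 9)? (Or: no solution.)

gcd(9, 2):
  9 = 4*2 + 1
  2 = 2*1
so gcd(9, 2) = 1.
1 divides 4, so solutions exist.
Back-substitute for Bézout coefficients:
  1 = 9 - 4*2
  ... = 2*(-4) + 9*(1)
So 2*(-4) ≡ 1 (mod 9); multiply by 4: n ≡ -16 (mod 9).
Smallest nonnegative: n = -16 mod 9 = 2.

2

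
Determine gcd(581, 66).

gcd(581, 66):
  581 = 8×66 + 53
  66 = 1×53 + 13
  53 = 4×13 + 1
  13 = 13×1
so gcd(581, 66) = 1.

1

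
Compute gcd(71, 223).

1

gcd(223, 71) = 1  (223 = 3·71 + 10, 71 = 7·10 + 1, 10 = 10·1).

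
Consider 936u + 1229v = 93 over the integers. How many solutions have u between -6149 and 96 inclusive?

gcd(1229, 936) = 1  (1229 = 1*936 + 293, 936 = 3*293 + 57, 293 = 5*57 + 8, 57 = 7*8 + 1, 8 = 8*1).
Back-substituting, 936*(151) + 1229*(-115) = 1.
Scale by 93: particular solution (14043, -10695); reduce u mod 1229: (524, -399).
General solution: u = 524 + 1229t, v = -399 - 936t for integer t.
-6149 ≤ 524 + 1229t ≤ 96 gives t ∈ [-5, -1], which is 5 values.

5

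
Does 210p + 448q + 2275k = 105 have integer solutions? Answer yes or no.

yes

gcd(448, 210):
  448 = 2*210 + 28
  210 = 7*28 + 14
  28 = 2*14
so gcd(448, 210) = 14.
gcd(14, 2275) = 7.
7 divides 105, so integer solutions exist.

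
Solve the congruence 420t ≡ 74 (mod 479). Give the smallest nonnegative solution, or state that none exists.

gcd(479, 420) = 1.
1 divides 74, so solutions exist.
By Bézout, 420·(138) + 479·(-121) = 1.
So 420·(138) ≡ 1 (mod 479); multiply by 74: t ≡ 10212 (mod 479).
Smallest nonnegative: t = 10212 mod 479 = 153.

153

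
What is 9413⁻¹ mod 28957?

16495

gcd(28957, 9413) = 1.
By Bézout, 9413×(-12462) + 28957×(4051) = 1.
So 9413×-12462 ≡ 1 (mod 28957), and -12462 mod 28957 = 16495.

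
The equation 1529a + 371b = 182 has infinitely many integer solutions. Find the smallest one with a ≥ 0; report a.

70

gcd(1529, 371):
  1529 = 4*371 + 45
  371 = 8*45 + 11
  45 = 4*11 + 1
  11 = 11*1
so gcd(1529, 371) = 1.
1 divides 182, so solutions exist.
Back-substitute for Bézout coefficients:
  1 = 45 - 4*11
  ... = 1529*(33) + 371*(-136)
Scale by 182/1 = 182: (a₀, b₀) = (6006, -24752).
General solution: a = 6006 + 371t, b = -24752 - 1529t for integer t.
a ≥ 0: smallest is 6006 mod 371 = 70 (at t = -16), with b = -288.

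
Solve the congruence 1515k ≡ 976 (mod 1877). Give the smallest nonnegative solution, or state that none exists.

gcd(1877, 1515) = 1  (1877 = 1·1515 + 362, 1515 = 4·362 + 67, 362 = 5·67 + 27, 67 = 2·27 + 13, 27 = 2·13 + 1, 13 = 13·1).
1 divides 976, so solutions exist.
Back-substituting, 1515·(-140) + 1877·(113) = 1.
So 1515·(-140) ≡ 1 (mod 1877); multiply by 976: k ≡ -136640 (mod 1877).
Smallest nonnegative: k = -136640 mod 1877 = 381.

381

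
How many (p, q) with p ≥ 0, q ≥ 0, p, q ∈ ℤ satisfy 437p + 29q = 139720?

11

gcd(437, 29) = 1  (437 = 15*29 + 2, 29 = 14*2 + 1, 2 = 2*1).
Back-substituting, 437*(-14) + 29*(211) = 1.
Scale by 139720: one solution is (-1956080, 29480920). Reduce p mod 29: (28, 4396).
General: p = 28 + 29t, q = 4396 - 437t.
p ≥ 0 ⇒ t ≥ 0; q ≥ 0 ⇒ t ≤ 10. So t ∈ [0, 10]: 11 solutions.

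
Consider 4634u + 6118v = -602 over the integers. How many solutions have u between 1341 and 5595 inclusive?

10

gcd(6118, 4634) = 14  (6118 = 1*4634 + 1484, 4634 = 3*1484 + 182, 1484 = 8*182 + 28, 182 = 6*28 + 14, 28 = 2*14).
Back-substituting, 4634*(202) + 6118*(-153) = 14.
Scale by -43: particular solution (-8686, 6579); reduce u mod 437: (54, -41).
General solution: u = 54 + 437t, v = -41 - 331t for integer t.
1341 ≤ 54 + 437t ≤ 5595 gives t ∈ [3, 12], which is 10 values.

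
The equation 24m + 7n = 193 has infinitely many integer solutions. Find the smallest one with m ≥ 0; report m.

6

gcd(24, 7):
  24 = 3×7 + 3
  7 = 2×3 + 1
  3 = 3×1
so gcd(24, 7) = 1.
1 divides 193, so solutions exist.
Back-substitute for Bézout coefficients:
  1 = 7 - 2×3
  ... = 24×(-2) + 7×(7)
Scale by 193/1 = 193: (m₀, n₀) = (-386, 1351).
General solution: m = -386 + 7t, n = 1351 - 24t for integer t.
m ≥ 0: smallest is -386 mod 7 = 6 (at t = 56), with n = 7.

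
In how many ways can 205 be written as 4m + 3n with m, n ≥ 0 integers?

17

gcd(4, 3) = 1.
By Bézout, 4*(1) + 3*(-1) = 1.
One solution: (1, 67).
General: m = 1 + 3t, n = 67 - 4t.
m ≥ 0 ⇒ t ≥ 0; n ≥ 0 ⇒ t ≤ 16. So t ∈ [0, 16]: 17 solutions.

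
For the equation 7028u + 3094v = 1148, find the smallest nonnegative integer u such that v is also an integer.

215

gcd(7028, 3094) = 14  (7028 = 2·3094 + 840, 3094 = 3·840 + 574, 840 = 1·574 + 266, 574 = 2·266 + 42, 266 = 6·42 + 14, 42 = 3·14).
14 divides 1148, so solutions exist.
Back-substituting, 7028·(70) + 3094·(-159) = 14.
Scale by 1148/14 = 82: (u₀, v₀) = (5740, -13038).
General solution: u = 5740 + 221t, v = -13038 - 502t for integer t.
u ≥ 0: smallest is 5740 mod 221 = 215 (at t = -25), with v = -488.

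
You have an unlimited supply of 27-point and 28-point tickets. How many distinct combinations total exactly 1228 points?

Need nonnegative integers with 27j + 28k = 1228.
gcd(27, 28) = 1, and 27·(-1) + 28·(1) = 1.
So (j₀, k₀) = (-1228, 1228); general j = -1228 + 28t, k = 1228 - 27t.
j ≥ 0 ⇒ t ≥ 44; k ≥ 0 ⇒ t ≤ 45. That's 2 values of t.

2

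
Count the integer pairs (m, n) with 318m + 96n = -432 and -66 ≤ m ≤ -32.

gcd(318, 96):
  318 = 3*96 + 30
  96 = 3*30 + 6
  30 = 5*6
so gcd(318, 96) = 6.
Back-substitute for Bézout coefficients:
  6 = 96 - 3*30
  ... = 318*(-3) + 96*(10)
Scale by -72: particular solution (216, -720); reduce m mod 16: (8, -31).
General solution: m = 8 + 16t, n = -31 - 53t for integer t.
-66 ≤ 8 + 16t ≤ -32 gives t ∈ [-4, -3], which is 2 values.

2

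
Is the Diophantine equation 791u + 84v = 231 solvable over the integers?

gcd(791, 84):
  791 = 9*84 + 35
  84 = 2*35 + 14
  35 = 2*14 + 7
  14 = 2*7
so gcd(791, 84) = 7.
7 divides 231, so integer solutions exist.

yes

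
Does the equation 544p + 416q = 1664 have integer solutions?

yes

gcd(544, 416) = 32.
32 divides 1664, so integer solutions exist.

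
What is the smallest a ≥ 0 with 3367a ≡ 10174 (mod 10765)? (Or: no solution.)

6212

gcd(10765, 3367):
  10765 = 3*3367 + 664
  3367 = 5*664 + 47
  664 = 14*47 + 6
  47 = 7*6 + 5
  6 = 1*5 + 1
  5 = 5*1
so gcd(10765, 3367) = 1.
1 divides 10174, so solutions exist.
Back-substitute for Bézout coefficients:
  1 = 6 - 1*5
  ... = 3367*(-1832) + 10765*(573)
So 3367*(-1832) ≡ 1 (mod 10765); multiply by 10174: a ≡ -18638768 (mod 10765).
Smallest nonnegative: a = -18638768 mod 10765 = 6212.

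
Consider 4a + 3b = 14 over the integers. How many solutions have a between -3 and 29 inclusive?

gcd(4, 3) = 1.
By Bézout, 4*(1) + 3*(-1) = 1.
Particular solution: (2, 2).
General solution: a = 2 + 3t, b = 2 - 4t for integer t.
-3 ≤ 2 + 3t ≤ 29 gives t ∈ [-1, 9], which is 11 values.

11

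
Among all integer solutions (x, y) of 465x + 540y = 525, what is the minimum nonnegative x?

gcd(540, 465):
  540 = 1×465 + 75
  465 = 6×75 + 15
  75 = 5×15
so gcd(540, 465) = 15.
15 divides 525, so solutions exist.
Back-substitute for Bézout coefficients:
  15 = 465 - 6×75
  ... = 465×(7) + 540×(-6)
Scale by 525/15 = 35: (x₀, y₀) = (245, -210).
General solution: x = 245 + 36t, y = -210 - 31t for integer t.
x ≥ 0: smallest is 245 mod 36 = 29 (at t = -6), with y = -24.

29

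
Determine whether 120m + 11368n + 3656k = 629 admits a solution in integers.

no

gcd(11368, 120) = 8.
gcd(8, 3656) = 8.
8 does not divide 629 (remainder 5), so no integer solutions.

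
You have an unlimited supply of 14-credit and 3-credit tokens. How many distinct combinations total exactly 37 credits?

Need nonnegative integers with 14j + 3k = 37.
gcd(14, 3) = 1, and 14·(-1) + 3·(5) = 1.
So (j₀, k₀) = (-37, 185); general j = -37 + 3t, k = 185 - 14t.
j ≥ 0 ⇒ t ≥ 13; k ≥ 0 ⇒ t ≤ 13. That's 1 value of t.

1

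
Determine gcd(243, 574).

gcd(574, 243) = 1  (574 = 2×243 + 88, 243 = 2×88 + 67, 88 = 1×67 + 21, 67 = 3×21 + 4, 21 = 5×4 + 1, 4 = 4×1).

1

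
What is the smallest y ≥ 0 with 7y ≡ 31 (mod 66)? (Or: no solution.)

61

gcd(66, 7) = 1  (66 = 9×7 + 3, 7 = 2×3 + 1, 3 = 3×1).
1 divides 31, so solutions exist.
Back-substituting, 7×(19) + 66×(-2) = 1.
So 7×(19) ≡ 1 (mod 66); multiply by 31: y ≡ 589 (mod 66).
Smallest nonnegative: y = 589 mod 66 = 61.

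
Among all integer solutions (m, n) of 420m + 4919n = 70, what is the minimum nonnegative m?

gcd(4919, 420):
  4919 = 11·420 + 299
  420 = 1·299 + 121
  299 = 2·121 + 57
  121 = 2·57 + 7
  57 = 8·7 + 1
  7 = 7·1
so gcd(4919, 420) = 1.
1 divides 70, so solutions exist.
Back-substitute for Bézout coefficients:
  1 = 57 - 8·7
  ... = 420·(-691) + 4919·(59)
Scale by 70/1 = 70: (m₀, n₀) = (-48370, 4130).
General solution: m = -48370 + 4919t, n = 4130 - 420t for integer t.
m ≥ 0: smallest is -48370 mod 4919 = 820 (at t = 10), with n = -70.

820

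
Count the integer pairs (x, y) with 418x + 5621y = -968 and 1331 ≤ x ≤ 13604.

24

gcd(5621, 418) = 11  (5621 = 13*418 + 187, 418 = 2*187 + 44, 187 = 4*44 + 11, 44 = 4*11).
Back-substituting, 418*(-121) + 5621*(9) = 11.
Scale by -88: particular solution (10648, -792); reduce x mod 511: (428, -32).
General solution: x = 428 + 511t, y = -32 - 38t for integer t.
1331 ≤ 428 + 511t ≤ 13604 gives t ∈ [2, 25], which is 24 values.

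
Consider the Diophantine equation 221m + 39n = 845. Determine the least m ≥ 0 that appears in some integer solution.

1

gcd(221, 39) = 13.
13 divides 845, so solutions exist.
By Bézout, 221*(-1) + 39*(6) = 13.
Scale by 845/13 = 65: (m₀, n₀) = (-65, 390).
General solution: m = -65 + 3t, n = 390 - 17t for integer t.
m ≥ 0: smallest is -65 mod 3 = 1 (at t = 22), with n = 16.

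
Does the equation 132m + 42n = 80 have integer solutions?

gcd(132, 42) = 6.
6 does not divide 80 (remainder 2), so no integer solutions.

no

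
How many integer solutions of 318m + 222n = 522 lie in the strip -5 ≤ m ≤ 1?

0

gcd(318, 222):
  318 = 1×222 + 96
  222 = 2×96 + 30
  96 = 3×30 + 6
  30 = 5×6
so gcd(318, 222) = 6.
Back-substitute for Bézout coefficients:
  6 = 96 - 3×30
  ... = 318×(7) + 222×(-10)
Scale by 87: particular solution (609, -870); reduce m mod 37: (17, -22).
General solution: m = 17 + 37t, n = -22 - 53t for integer t.
-5 ≤ 17 + 37t ≤ 1 gives t ∈ [0, -1], which is 0 values.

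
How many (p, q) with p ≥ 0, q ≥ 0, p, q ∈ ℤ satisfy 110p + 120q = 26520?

gcd(120, 110) = 10  (120 = 1×110 + 10, 110 = 11×10).
Back-substituting, 110×(-1) + 120×(1) = 10.
Scale by 2652: one solution is (-2652, 2652). Reduce p mod 12: (0, 221).
General: p = 0 + 12t, q = 221 - 11t.
p ≥ 0 ⇒ t ≥ 0; q ≥ 0 ⇒ t ≤ 20. So t ∈ [0, 20]: 21 solutions.

21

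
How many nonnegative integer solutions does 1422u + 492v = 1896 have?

gcd(1422, 492):
  1422 = 2*492 + 438
  492 = 1*438 + 54
  438 = 8*54 + 6
  54 = 9*6
so gcd(1422, 492) = 6.
Back-substitute for Bézout coefficients:
  6 = 438 - 8*54
  ... = 1422*(9) + 492*(-26)
Scale by 316: one solution is (2844, -8216). Reduce u mod 82: (56, -158).
General: u = 56 + 82t, v = -158 - 237t.
u ≥ 0 ⇒ t ≥ 0; v ≥ 0 ⇒ t ≤ -1. So t ∈ [0, -1]: 0 solutions.

0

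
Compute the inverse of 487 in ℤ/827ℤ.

737

gcd(827, 487):
  827 = 1×487 + 340
  487 = 1×340 + 147
  340 = 2×147 + 46
  147 = 3×46 + 9
  46 = 5×9 + 1
  9 = 9×1
so gcd(827, 487) = 1.
Back-substitute for Bézout coefficients:
  1 = 46 - 5×9
  ... = 487×(-90) + 827×(53)
So 487×-90 ≡ 1 (mod 827), and -90 mod 827 = 737.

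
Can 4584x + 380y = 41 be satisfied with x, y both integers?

no

gcd(4584, 380) = 4.
4 does not divide 41 (remainder 1), so no integer solutions.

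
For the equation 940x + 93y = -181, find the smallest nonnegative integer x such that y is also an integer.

47

gcd(940, 93) = 1  (940 = 10×93 + 10, 93 = 9×10 + 3, 10 = 3×3 + 1, 3 = 3×1).
1 divides -181, so solutions exist.
Back-substituting, 940×(28) + 93×(-283) = 1.
Scale by -181/1 = -181: (x₀, y₀) = (-5068, 51223).
General solution: x = -5068 + 93t, y = 51223 - 940t for integer t.
x ≥ 0: smallest is -5068 mod 93 = 47 (at t = 55), with y = -477.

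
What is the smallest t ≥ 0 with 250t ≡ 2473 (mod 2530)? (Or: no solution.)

gcd(2530, 250):
  2530 = 10*250 + 30
  250 = 8*30 + 10
  30 = 3*10
so gcd(2530, 250) = 10.
10 does not divide 2473, so the congruence has no solution.

no solution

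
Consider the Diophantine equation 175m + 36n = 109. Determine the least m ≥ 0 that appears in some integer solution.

7

gcd(175, 36):
  175 = 4×36 + 31
  36 = 1×31 + 5
  31 = 6×5 + 1
  5 = 5×1
so gcd(175, 36) = 1.
1 divides 109, so solutions exist.
Back-substitute for Bézout coefficients:
  1 = 31 - 6×5
  ... = 175×(7) + 36×(-34)
Scale by 109/1 = 109: (m₀, n₀) = (763, -3706).
General solution: m = 763 + 36t, n = -3706 - 175t for integer t.
m ≥ 0: smallest is 763 mod 36 = 7 (at t = -21), with n = -31.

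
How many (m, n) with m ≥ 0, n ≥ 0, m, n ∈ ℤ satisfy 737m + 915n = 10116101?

15

gcd(915, 737):
  915 = 1*737 + 178
  737 = 4*178 + 25
  178 = 7*25 + 3
  25 = 8*3 + 1
  3 = 3*1
so gcd(915, 737) = 1.
Back-substitute for Bézout coefficients:
  1 = 25 - 8*3
  ... = 737*(293) + 915*(-236)
Scale by 10116101: one solution is (2964017593, -2387399836). Reduce m mod 915: (448, 10695).
General: m = 448 + 915t, n = 10695 - 737t.
m ≥ 0 ⇒ t ≥ 0; n ≥ 0 ⇒ t ≤ 14. So t ∈ [0, 14]: 15 solutions.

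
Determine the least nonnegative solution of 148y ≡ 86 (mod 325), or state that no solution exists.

gcd(325, 148):
  325 = 2·148 + 29
  148 = 5·29 + 3
  29 = 9·3 + 2
  3 = 1·2 + 1
  2 = 2·1
so gcd(325, 148) = 1.
1 divides 86, so solutions exist.
Back-substitute for Bézout coefficients:
  1 = 3 - 1·2
  ... = 148·(112) + 325·(-51)
So 148·(112) ≡ 1 (mod 325); multiply by 86: y ≡ 9632 (mod 325).
Smallest nonnegative: y = 9632 mod 325 = 207.

207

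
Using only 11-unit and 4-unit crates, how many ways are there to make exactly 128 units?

Need nonnegative integers with 11j + 4k = 128.
gcd(11, 4) = 1, and 11·(-1) + 4·(3) = 1.
So (j₀, k₀) = (-128, 384); general j = -128 + 4t, k = 384 - 11t.
j ≥ 0 ⇒ t ≥ 32; k ≥ 0 ⇒ t ≤ 34. That's 3 values of t.

3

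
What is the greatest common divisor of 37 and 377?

1

gcd(377, 37):
  377 = 10*37 + 7
  37 = 5*7 + 2
  7 = 3*2 + 1
  2 = 2*1
so gcd(377, 37) = 1.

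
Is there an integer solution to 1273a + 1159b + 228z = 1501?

gcd(1273, 1159) = 19.
gcd(19, 228) = 19.
19 divides 1501, so integer solutions exist.

yes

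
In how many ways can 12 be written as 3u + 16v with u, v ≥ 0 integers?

gcd(16, 3) = 1  (16 = 5*3 + 1, 3 = 3*1).
Back-substituting, 3*(-5) + 16*(1) = 1.
Scale by 12: one solution is (-60, 12). Reduce u mod 16: (4, 0).
General: u = 4 + 16t, v = 0 - 3t.
u ≥ 0 ⇒ t ≥ 0; v ≥ 0 ⇒ t ≤ 0. So t ∈ [0, 0]: 1 solution.

1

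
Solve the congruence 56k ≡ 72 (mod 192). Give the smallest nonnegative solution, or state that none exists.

15

gcd(192, 56):
  192 = 3*56 + 24
  56 = 2*24 + 8
  24 = 3*8
so gcd(192, 56) = 8.
8 divides 72, so solutions exist.
Back-substitute for Bézout coefficients:
  8 = 56 - 2*24
  ... = 56*(7) + 192*(-2)
So 56*(7) ≡ 8 (mod 192); multiply by 9: k ≡ 63 (mod 24).
Smallest nonnegative: k = 63 mod 24 = 15.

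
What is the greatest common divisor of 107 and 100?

gcd(107, 100):
  107 = 1*100 + 7
  100 = 14*7 + 2
  7 = 3*2 + 1
  2 = 2*1
so gcd(107, 100) = 1.

1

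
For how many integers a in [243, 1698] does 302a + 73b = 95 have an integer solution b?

20

gcd(302, 73):
  302 = 4·73 + 10
  73 = 7·10 + 3
  10 = 3·3 + 1
  3 = 3·1
so gcd(302, 73) = 1.
Back-substitute for Bézout coefficients:
  1 = 10 - 3·3
  ... = 302·(22) + 73·(-91)
Scale by 95: particular solution (2090, -8645); reduce a mod 73: (46, -189).
General solution: a = 46 + 73t, b = -189 - 302t for integer t.
243 ≤ 46 + 73t ≤ 1698 gives t ∈ [3, 22], which is 20 values.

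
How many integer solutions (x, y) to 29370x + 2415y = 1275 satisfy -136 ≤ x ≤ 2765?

gcd(29370, 2415):
  29370 = 12·2415 + 390
  2415 = 6·390 + 75
  390 = 5·75 + 15
  75 = 5·15
so gcd(29370, 2415) = 15.
Back-substitute for Bézout coefficients:
  15 = 390 - 5·75
  ... = 29370·(31) + 2415·(-377)
Scale by 85: particular solution (2635, -32045); reduce x mod 161: (59, -717).
General solution: x = 59 + 161t, y = -717 - 1958t for integer t.
-136 ≤ 59 + 161t ≤ 2765 gives t ∈ [-1, 16], which is 18 values.

18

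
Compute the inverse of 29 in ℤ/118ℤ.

57

gcd(118, 29) = 1  (118 = 4·29 + 2, 29 = 14·2 + 1, 2 = 2·1).
Back-substituting, 29·(57) + 118·(-14) = 1.
So 29·57 ≡ 1 (mod 118), and 57 mod 118 = 57.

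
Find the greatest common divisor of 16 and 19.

gcd(19, 16):
  19 = 1*16 + 3
  16 = 5*3 + 1
  3 = 3*1
so gcd(19, 16) = 1.

1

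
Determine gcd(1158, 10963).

1

gcd(10963, 1158):
  10963 = 9×1158 + 541
  1158 = 2×541 + 76
  541 = 7×76 + 9
  76 = 8×9 + 4
  9 = 2×4 + 1
  4 = 4×1
so gcd(10963, 1158) = 1.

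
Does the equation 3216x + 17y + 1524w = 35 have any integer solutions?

yes

gcd(3216, 17) = 1  (3216 = 189*17 + 3, 17 = 5*3 + 2, 3 = 1*2 + 1, 2 = 2*1).
gcd(1, 1524) = 1.
1 divides 35, so integer solutions exist.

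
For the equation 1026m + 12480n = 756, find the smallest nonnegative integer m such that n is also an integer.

gcd(12480, 1026):
  12480 = 12×1026 + 168
  1026 = 6×168 + 18
  168 = 9×18 + 6
  18 = 3×6
so gcd(12480, 1026) = 6.
6 divides 756, so solutions exist.
Back-substitute for Bézout coefficients:
  6 = 168 - 9×18
  ... = 1026×(-669) + 12480×(55)
Scale by 756/6 = 126: (m₀, n₀) = (-84294, 6930).
General solution: m = -84294 + 2080t, n = 6930 - 171t for integer t.
m ≥ 0: smallest is -84294 mod 2080 = 986 (at t = 41), with n = -81.

986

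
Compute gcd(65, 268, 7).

gcd(268, 65) = 1.
gcd(1, 7) = 1.

1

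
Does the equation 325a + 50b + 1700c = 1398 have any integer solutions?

gcd(325, 50) = 25  (325 = 6*50 + 25, 50 = 2*25).
gcd(25, 1700) = 25.
25 does not divide 1398 (remainder 23), so no integer solutions.

no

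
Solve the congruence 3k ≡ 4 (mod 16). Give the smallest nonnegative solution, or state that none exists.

gcd(16, 3) = 1.
1 divides 4, so solutions exist.
By Bézout, 3·(-5) + 16·(1) = 1.
So 3·(-5) ≡ 1 (mod 16); multiply by 4: k ≡ -20 (mod 16).
Smallest nonnegative: k = -20 mod 16 = 12.

12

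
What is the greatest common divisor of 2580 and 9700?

gcd(9700, 2580):
  9700 = 3×2580 + 1960
  2580 = 1×1960 + 620
  1960 = 3×620 + 100
  620 = 6×100 + 20
  100 = 5×20
so gcd(9700, 2580) = 20.

20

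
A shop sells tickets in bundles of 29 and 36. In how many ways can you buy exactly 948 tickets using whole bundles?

Need nonnegative integers with 29j + 36k = 948.
gcd(29, 36) = 1, and 29·(5) + 36·(-4) = 1.
So (j₀, k₀) = (4740, -3792); general j = 4740 + 36t, k = -3792 - 29t.
j ≥ 0 ⇒ t ≥ -131; k ≥ 0 ⇒ t ≤ -131. That's 1 value of t.

1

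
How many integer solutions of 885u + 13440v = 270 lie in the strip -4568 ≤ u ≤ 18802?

gcd(13440, 885) = 15  (13440 = 15×885 + 165, 885 = 5×165 + 60, 165 = 2×60 + 45, 60 = 1×45 + 15, 45 = 3×15).
Back-substituting, 885×(243) + 13440×(-16) = 15.
Scale by 18: particular solution (4374, -288); reduce u mod 896: (790, -52).
General solution: u = 790 + 896t, v = -52 - 59t for integer t.
-4568 ≤ 790 + 896t ≤ 18802 gives t ∈ [-5, 20], which is 26 values.

26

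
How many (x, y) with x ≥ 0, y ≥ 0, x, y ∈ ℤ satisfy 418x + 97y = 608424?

gcd(418, 97) = 1  (418 = 4*97 + 30, 97 = 3*30 + 7, 30 = 4*7 + 2, 7 = 3*2 + 1, 2 = 2*1).
Back-substituting, 418*(-42) + 97*(181) = 1.
Scale by 608424: one solution is (-25553808, 110124744). Reduce x mod 97: (66, 5988).
General: x = 66 + 97t, y = 5988 - 418t.
x ≥ 0 ⇒ t ≥ 0; y ≥ 0 ⇒ t ≤ 14. So t ∈ [0, 14]: 15 solutions.

15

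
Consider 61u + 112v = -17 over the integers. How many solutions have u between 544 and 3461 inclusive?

26

gcd(112, 61) = 1  (112 = 1*61 + 51, 61 = 1*51 + 10, 51 = 5*10 + 1, 10 = 10*1).
Back-substituting, 61*(-11) + 112*(6) = 1.
Scale by -17: particular solution (187, -102); reduce u mod 112: (75, -41).
General solution: u = 75 + 112t, v = -41 - 61t for integer t.
544 ≤ 75 + 112t ≤ 3461 gives t ∈ [5, 30], which is 26 values.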